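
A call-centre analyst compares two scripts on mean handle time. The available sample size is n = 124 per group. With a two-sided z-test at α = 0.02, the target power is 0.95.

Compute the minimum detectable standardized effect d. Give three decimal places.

d ≈ 0.504

Required noncentrality: δ = z_{0.01} + z_{0.05} = 2.326 + 1.645 = 3.971.
(Lower-tail contribution to power is negligible for δ > 0.)
δ = d·√(n/2) ⇒ d = δ/√(n/2) = 3.971/√(124/2) = 0.5043.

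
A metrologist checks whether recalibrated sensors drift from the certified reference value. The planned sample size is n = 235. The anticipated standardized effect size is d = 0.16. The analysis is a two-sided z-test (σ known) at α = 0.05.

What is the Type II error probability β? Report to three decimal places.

Noncentrality parameter: δ = d·√n = 0.16 × √235 = 2.4528
Critical value for a two-sided test at α = 0.05: z_{α/2} = 1.960.
Power = Φ(δ − 1.960) + Φ(−δ − 1.960) = Φ(0.493) + Φ(-4.413) = 0.6889 + 0.0000 = 0.6889.
Type II error: β = 1 − power = 1 − 0.6889 = 0.3111.

β ≈ 0.311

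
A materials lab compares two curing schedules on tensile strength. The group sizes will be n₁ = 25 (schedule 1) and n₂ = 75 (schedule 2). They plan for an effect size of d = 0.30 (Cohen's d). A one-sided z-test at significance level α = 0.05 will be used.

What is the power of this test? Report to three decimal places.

Noncentrality parameter: δ = d / √(1/n₁ + 1/n₂) = 0.30 / √(1/25 + 1/75) = 1.2990
Critical value for a one-sided test at α = 0.05: z_α = 1.645.
Power = P(Z > 1.645 − δ) = Φ(-0.346) = 0.3647.

Power ≈ 0.365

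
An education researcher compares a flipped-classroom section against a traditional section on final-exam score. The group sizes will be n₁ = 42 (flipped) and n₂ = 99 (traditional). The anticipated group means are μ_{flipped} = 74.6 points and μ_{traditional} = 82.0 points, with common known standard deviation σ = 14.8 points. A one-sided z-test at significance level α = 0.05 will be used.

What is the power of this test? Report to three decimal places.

Standardized effect: d = |μ_{flipped} − μ_{traditional}| / σ = |74.6 − 82.0| / 14.8 = 0.5000
Noncentrality parameter: δ = d / √(1/n₁ + 1/n₂) = 0.5000 / √(1/42 + 1/99) = 2.7152
One-sided α = 0.05 → critical value z_{0.05} = 1.645.
Power = Φ(δ − 1.645) = Φ(1.070) = 0.8578.

Power ≈ 0.858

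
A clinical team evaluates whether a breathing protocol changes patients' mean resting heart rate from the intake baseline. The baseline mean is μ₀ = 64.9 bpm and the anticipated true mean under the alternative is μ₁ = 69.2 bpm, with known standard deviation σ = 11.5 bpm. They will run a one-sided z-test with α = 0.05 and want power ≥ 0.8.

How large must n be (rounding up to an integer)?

Standardized effect: d = |μ₁ − μ₀| / σ = |69.2 − 64.9| / 11.5 = 0.3739
Set Φ(δ − 1.645) = 0.8; then δ − 1.645 = Φ⁻¹(0.8) = 0.842, giving δ = 2.486.
δ = d·√n ⇒ n = (δ/d)² = (2.486 / 0.3739)² = 44.22.
Rounding up, n = 45.

n = 45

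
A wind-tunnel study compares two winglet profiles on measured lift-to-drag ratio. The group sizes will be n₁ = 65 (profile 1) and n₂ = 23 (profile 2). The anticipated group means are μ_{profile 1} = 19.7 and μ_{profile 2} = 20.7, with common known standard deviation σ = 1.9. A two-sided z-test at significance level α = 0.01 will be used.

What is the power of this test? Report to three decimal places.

Standardized effect: d = |μ_{profile 1} − μ_{profile 2}| / σ = |19.7 − 20.7| / 1.9 = 0.5263
Noncentrality parameter: δ = d / √(1/n₁ + 1/n₂) = 0.5263 / √(1/65 + 1/23) = 2.1693
Two-sided α = 0.01 → critical value z_{0.005} = 2.576.
Power = Φ(δ − 2.576) + Φ(−δ − 2.576) = Φ(-0.406) + Φ(-4.745) = 0.3422 + 0.0000 = 0.3422.

Power ≈ 0.342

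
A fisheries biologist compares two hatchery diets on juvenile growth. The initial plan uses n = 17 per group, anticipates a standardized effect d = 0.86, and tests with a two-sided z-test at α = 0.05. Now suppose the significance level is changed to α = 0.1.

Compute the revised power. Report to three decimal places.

δ = d·√(n/2) = 0.86 × √(17/2) = 2.5073 (unchanged). New critical value: z_{0.05} = 1.645.
Revised power = Φ(δ − 1.645) + Φ(−δ − 1.645) = Φ(0.862) + Φ(-4.152) = 0.8058 + 0.0000 = 0.8058.

Power ≈ 0.806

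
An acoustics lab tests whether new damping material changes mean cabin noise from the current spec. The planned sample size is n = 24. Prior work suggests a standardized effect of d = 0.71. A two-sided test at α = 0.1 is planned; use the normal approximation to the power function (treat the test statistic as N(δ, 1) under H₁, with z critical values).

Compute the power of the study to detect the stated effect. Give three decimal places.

Power ≈ 0.967

Noncentrality parameter: δ = d·√n = 0.71 × √24 = 3.4783
Two-sided α = 0.1 → critical value z_{0.05} = 1.645.
Power = Φ(δ − 1.645) + Φ(−δ − 1.645) = Φ(1.833) + Φ(-5.123) = 0.9666 + 0.0000 = 0.9666.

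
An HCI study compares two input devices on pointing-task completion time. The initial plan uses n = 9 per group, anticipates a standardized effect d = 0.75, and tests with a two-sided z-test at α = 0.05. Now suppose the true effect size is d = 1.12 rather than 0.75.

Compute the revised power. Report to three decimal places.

With d = 1.12: δ = d·√(n/2) = 1.12 × √(9/2) = 2.3759. Critical value z_{0.025} = 1.960.
Revised power = Φ(δ − 1.960) + Φ(−δ − 1.960) = Φ(0.416) + Φ(-4.336) = 0.6613 + 0.0000 = 0.6613.

Power ≈ 0.661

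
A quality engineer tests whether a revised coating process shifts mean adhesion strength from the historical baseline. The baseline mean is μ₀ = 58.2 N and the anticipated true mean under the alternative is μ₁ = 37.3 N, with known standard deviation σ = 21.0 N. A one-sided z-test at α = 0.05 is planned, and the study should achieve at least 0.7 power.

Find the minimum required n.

n = 5

Standardized effect: d = |μ₁ − μ₀| / σ = |37.3 − 58.2| / 21.0 = 0.9952
For power 0.7 need Φ(δ − z_{0.05}) = 0.7, so δ = z_{0.05} + z_{0.30} = 1.645 + 0.524 = 2.169.
δ = d·√n ⇒ n = (δ/d)² = (2.169 / 0.9952)² = 4.75.
Round up to the next whole unit.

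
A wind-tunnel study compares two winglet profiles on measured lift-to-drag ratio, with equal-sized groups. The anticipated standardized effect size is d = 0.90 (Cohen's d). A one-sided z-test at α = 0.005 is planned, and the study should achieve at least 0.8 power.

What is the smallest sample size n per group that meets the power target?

n = 29 per group

Set Φ(δ − 2.576) = 0.8; then δ − 2.576 = Φ⁻¹(0.8) = 0.842, giving δ = 3.417.
δ = d·√(n/2) ⇒ n = 2(δ/d)² = 2 × (3.417 / 0.90)² = 28.84.
Rounding up, n = 29 per group.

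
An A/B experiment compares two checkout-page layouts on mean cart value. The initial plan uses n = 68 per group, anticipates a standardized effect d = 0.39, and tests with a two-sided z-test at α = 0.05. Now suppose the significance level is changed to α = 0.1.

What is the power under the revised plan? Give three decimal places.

δ = d·√(n/2) = 0.39 × √(68/2) = 2.2741 (unchanged). New critical value: z_{0.05} = 1.645.
Revised power = Φ(δ − 1.645) + Φ(−δ − 1.645) = Φ(0.629) + Φ(-3.919) = 0.7354 + 0.0000 = 0.7354.

Power ≈ 0.735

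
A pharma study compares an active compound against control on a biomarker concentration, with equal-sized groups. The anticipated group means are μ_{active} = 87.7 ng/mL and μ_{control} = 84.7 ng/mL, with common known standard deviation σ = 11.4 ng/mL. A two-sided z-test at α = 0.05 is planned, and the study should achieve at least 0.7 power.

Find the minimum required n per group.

Standardized effect: d = |μ_{active} − μ_{control}| / σ = |87.7 − 84.7| / 11.4 = 0.2632
Set Φ(δ − 1.960) = 0.7; then δ − 1.960 = Φ⁻¹(0.7) = 0.524, giving δ = 2.484.
(The Φ(−δ − z_{α/2}) term is vanishingly small for δ > 0 and is dropped in the standard sample-size formula.)
δ = d·√(n/2) ⇒ n = 2(δ/d)² = 2 × (2.484 / 0.2632)² = 178.25.
Round up to the next whole unit.

n = 179 per group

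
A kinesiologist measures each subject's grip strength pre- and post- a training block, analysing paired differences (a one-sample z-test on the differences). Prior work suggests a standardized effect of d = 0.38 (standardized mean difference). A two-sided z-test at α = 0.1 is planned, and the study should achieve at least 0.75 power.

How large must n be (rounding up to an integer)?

For power 0.75 need Φ(δ − z_{0.05}) = 0.75, so δ = z_{0.05} + z_{0.25} = 1.645 + 0.674 = 2.319.
(The Φ(−δ − z_{α/2}) term is vanishingly small for δ > 0 and is dropped in the standard sample-size formula.)
δ = d·√n ⇒ n = (δ/d)² = (2.319 / 0.38)² = 37.25.
Rounding up, n = 38.

n = 38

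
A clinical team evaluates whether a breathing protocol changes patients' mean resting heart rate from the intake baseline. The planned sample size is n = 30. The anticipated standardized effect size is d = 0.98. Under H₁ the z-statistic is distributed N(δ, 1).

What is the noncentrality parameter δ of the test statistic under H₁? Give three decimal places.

δ ≈ 5.368

The noncentrality parameter scales effect size by the design's sample-size factor: δ = d·√n = 0.98 × √30 = 5.3677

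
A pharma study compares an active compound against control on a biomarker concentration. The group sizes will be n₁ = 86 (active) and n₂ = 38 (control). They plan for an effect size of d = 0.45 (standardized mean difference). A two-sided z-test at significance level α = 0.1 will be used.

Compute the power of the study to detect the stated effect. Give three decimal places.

Noncentrality parameter: δ = d / √(1/n₁ + 1/n₂) = 0.45 / √(1/86 + 1/38) = 2.3102
Critical value for a two-sided test at α = 0.1: z_{α/2} = 1.645.
Power = Φ(δ − 1.645) + Φ(−δ − 1.645) = Φ(0.665) + Φ(-3.955) = 0.7471 + 0.0000 = 0.7471.

Power ≈ 0.747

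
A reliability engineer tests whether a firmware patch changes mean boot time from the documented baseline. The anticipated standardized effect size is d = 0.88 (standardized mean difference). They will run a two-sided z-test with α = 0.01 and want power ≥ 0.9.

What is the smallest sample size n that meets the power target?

For power 0.9 need Φ(δ − z_{0.005}) = 0.9, so δ = z_{0.005} + z_{0.10} = 2.576 + 1.282 = 3.857.
(For δ > 0 the lower-tail rejection region contributes negligibly to power, so the one-term inversion is standard.)
δ = d·√n ⇒ n = (δ/d)² = (3.857 / 0.88)² = 19.21.
Round up to the next whole unit.

n = 20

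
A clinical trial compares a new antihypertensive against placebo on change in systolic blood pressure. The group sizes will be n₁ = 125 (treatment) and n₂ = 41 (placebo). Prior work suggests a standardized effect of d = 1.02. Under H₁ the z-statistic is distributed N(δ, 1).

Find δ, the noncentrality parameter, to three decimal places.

δ ≈ 5.668

The noncentrality parameter scales effect size by the design's sample-size factor: δ = d / √(1/n₁ + 1/n₂) = 1.02 / √(1/125 + 1/41) = 5.6675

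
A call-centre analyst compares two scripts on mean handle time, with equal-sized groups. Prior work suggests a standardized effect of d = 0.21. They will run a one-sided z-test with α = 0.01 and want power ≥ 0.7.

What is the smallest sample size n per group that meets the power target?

Set Φ(δ − 2.326) = 0.7; then δ − 2.326 = Φ⁻¹(0.7) = 0.524, giving δ = 2.851.
δ = d·√(n/2) ⇒ n = 2(δ/d)² = 2 × (2.851 / 0.21)² = 368.56.
Rounding up, n = 369 per group.

n = 369 per group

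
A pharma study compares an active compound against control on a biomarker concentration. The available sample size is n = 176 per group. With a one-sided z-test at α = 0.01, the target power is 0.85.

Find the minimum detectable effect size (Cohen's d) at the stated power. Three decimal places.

d ≈ 0.358

Required noncentrality: δ = z_{0.01} + z_{0.15} = 2.326 + 1.036 = 3.363.
δ = d·√(n/2) ⇒ d = δ/√(n/2) = 3.363/√(176/2) = 0.3585.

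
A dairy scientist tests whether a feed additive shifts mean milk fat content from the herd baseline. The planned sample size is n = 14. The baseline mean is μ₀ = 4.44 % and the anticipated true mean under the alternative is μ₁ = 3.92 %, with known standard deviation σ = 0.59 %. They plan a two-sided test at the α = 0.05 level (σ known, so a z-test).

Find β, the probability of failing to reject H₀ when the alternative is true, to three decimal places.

Standardized effect: d = |μ₁ − μ₀| / σ = |3.92 − 4.44| / 0.59 = 0.8814
Noncentrality parameter: δ = d·√n = 0.8814 × √14 = 3.2977
Critical value for a two-sided test at α = 0.05: z_{α/2} = 1.960.
Power = Φ(δ − 1.960) + Φ(−δ − 1.960) = Φ(1.338) + Φ(-5.258) = 0.9095 + 0.0000 = 0.9095.
Type II error: β = 1 − power = 1 − 0.9095 = 0.0905.

β ≈ 0.090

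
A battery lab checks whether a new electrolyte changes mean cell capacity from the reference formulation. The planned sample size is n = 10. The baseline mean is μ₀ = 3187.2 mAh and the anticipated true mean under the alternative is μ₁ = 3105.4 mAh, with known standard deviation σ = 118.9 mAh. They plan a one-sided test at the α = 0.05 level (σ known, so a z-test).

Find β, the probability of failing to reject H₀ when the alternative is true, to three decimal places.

Standardized effect: d = |μ₁ − μ₀| / σ = |3105.4 − 3187.2| / 118.9 = 0.6880
Noncentrality parameter: δ = d·√n = 0.6880 × √10 = 2.1756
Critical value for a one-sided test at α = 0.05: z_α = 1.645.
Power = Φ(δ − 1.645) = Φ(0.531) = 0.7022.
Type II error: β = 1 − power = 1 − 0.7022 = 0.2978.

β ≈ 0.298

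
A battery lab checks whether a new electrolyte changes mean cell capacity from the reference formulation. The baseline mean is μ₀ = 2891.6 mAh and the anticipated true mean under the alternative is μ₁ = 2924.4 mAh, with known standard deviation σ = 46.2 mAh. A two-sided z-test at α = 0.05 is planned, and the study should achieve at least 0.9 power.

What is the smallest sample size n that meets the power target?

Standardized effect: d = |μ₁ − μ₀| / σ = |2924.4 − 2891.6| / 46.2 = 0.7100
For power 0.9 need Φ(δ − z_{0.025}) = 0.9, so δ = z_{0.025} + z_{0.10} = 1.960 + 1.282 = 3.242.
(For δ > 0 the lower-tail rejection region contributes negligibly to power, so the one-term inversion is standard.)
δ = d·√n ⇒ n = (δ/d)² = (3.242 / 0.7100)² = 20.85.
Rounding up, n = 21.

n = 21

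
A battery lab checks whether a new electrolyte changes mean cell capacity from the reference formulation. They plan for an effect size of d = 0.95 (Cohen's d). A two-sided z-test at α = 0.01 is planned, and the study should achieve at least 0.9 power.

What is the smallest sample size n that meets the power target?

n = 17

Set Φ(δ − 2.576) = 0.9; then δ − 2.576 = Φ⁻¹(0.9) = 1.282, giving δ = 3.857.
(Ignoring the negligible lower-tail rejection probability gives the usual closed-form inversion.)
δ = d·√n ⇒ n = (δ/d)² = (3.857 / 0.95)² = 16.49.
Round up to the next whole unit.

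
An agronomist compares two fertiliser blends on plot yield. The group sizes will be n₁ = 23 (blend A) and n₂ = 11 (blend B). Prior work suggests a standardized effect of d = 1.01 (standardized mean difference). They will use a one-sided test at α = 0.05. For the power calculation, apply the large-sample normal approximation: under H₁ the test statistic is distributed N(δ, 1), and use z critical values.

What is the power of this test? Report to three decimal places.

Noncentrality parameter: δ = d / √(1/n₁ + 1/n₂) = 1.01 / √(1/23 + 1/11) = 2.7551
Critical value for a one-sided test at α = 0.05: z_α = 1.645.
Power = P(Z > 1.645 − δ) = Φ(1.110) = 0.8666.

Power ≈ 0.867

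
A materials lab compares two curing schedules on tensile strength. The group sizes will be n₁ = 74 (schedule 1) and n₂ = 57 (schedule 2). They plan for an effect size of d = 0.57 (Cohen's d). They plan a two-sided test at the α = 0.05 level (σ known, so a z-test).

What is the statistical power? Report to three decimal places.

Power ≈ 0.899

Noncentrality parameter: δ = d / √(1/n₁ + 1/n₂) = 0.57 / √(1/74 + 1/57) = 3.2344
Critical value for a two-sided test at α = 0.05: z_{α/2} = 1.960.
Power = Φ(δ − 1.960) + Φ(−δ − 1.960) = Φ(1.274) + Φ(-5.194) = 0.8987 + 0.0000 = 0.8987.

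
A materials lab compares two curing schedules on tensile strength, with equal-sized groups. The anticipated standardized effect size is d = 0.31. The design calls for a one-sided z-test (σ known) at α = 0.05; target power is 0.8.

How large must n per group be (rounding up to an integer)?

n = 129 per group

Set Φ(δ − 1.645) = 0.8; then δ − 1.645 = Φ⁻¹(0.8) = 0.842, giving δ = 2.486.
δ = d·√(n/2) ⇒ n = 2(δ/d)² = 2 × (2.486 / 0.31)² = 128.67.
Round up to the next whole unit.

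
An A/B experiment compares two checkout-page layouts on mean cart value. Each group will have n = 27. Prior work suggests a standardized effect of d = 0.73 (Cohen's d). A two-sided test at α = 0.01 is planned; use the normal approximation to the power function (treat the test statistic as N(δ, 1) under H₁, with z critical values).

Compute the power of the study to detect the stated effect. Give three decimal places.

Power ≈ 0.542

Noncentrality parameter: λ = d·√(n/2) = 0.73 × √(27/2) = 2.6822
Two-sided α = 0.01 → critical value z_{0.005} = 2.576.
Power = Φ(λ − 2.576) + Φ(−λ − 2.576) = Φ(0.106) + Φ(-5.258) = 0.5424 + 0.0000 = 0.5424.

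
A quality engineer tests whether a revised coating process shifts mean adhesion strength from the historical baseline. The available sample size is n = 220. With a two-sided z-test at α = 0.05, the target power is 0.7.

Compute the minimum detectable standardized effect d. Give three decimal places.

d ≈ 0.167

Need Φ(δ − 1.960) = 0.7, so δ = 1.960 + 0.524 = 2.484.
(The second rejection-region term Φ(−δ − z_{α/2}) is negligible and dropped.)
δ = d·√n ⇒ d = δ/√n = 2.484/√220 = 0.1675.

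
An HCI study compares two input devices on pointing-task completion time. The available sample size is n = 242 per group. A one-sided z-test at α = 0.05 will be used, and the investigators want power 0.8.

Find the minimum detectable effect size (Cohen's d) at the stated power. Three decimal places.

d ≈ 0.226

Required noncentrality: δ = z_{0.05} + z_{0.20} = 1.645 + 0.842 = 2.486.
δ = d·√(n/2) ⇒ d = δ/√(n/2) = 2.486/√(242/2) = 0.2260.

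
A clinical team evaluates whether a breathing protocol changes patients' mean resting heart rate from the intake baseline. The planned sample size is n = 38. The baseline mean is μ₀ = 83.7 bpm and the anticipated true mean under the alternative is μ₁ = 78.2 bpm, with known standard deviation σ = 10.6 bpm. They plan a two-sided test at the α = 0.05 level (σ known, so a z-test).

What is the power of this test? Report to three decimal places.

Standardized effect: d = |μ₁ − μ₀| / σ = |78.2 − 83.7| / 10.6 = 0.5189
Noncentrality parameter: δ = d·√n = 0.5189 × √38 = 3.1985
Two-sided α = 0.05 → critical value z_{0.025} = 1.960.
Power = Φ(δ − 1.960) + Φ(−δ − 1.960) = Φ(1.239) + Φ(-5.158) = 0.8922 + 0.0000 = 0.8922.

Power ≈ 0.892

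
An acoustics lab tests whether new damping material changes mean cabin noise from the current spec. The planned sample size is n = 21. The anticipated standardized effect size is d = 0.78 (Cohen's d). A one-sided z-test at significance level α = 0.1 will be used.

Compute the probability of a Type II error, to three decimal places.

β ≈ 0.011

Noncentrality parameter: δ = d·√n = 0.78 × √21 = 3.5744
One-sided α = 0.1 → critical value z_{0.1} = 1.282.
Power = P(Z > 1.282 − δ) = Φ(2.293) = 0.9891.
Type II error: β = 1 − power = 1 − 0.9891 = 0.0109.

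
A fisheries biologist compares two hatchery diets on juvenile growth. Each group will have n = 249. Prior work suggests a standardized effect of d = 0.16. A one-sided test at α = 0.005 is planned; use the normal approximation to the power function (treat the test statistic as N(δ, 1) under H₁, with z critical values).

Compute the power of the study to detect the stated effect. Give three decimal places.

Noncentrality parameter: δ = d·√(n/2) = 0.16 × √(249/2) = 1.7853
One-sided α = 0.005 → critical value z_{0.005} = 2.576.
Power = Φ(δ − 2.576) = Φ(-0.791) = 0.2146.

Power ≈ 0.215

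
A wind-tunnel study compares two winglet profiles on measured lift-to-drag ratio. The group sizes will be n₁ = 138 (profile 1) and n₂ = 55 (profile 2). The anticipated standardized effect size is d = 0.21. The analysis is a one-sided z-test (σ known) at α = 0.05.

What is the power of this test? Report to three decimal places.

Power ≈ 0.371

Noncentrality parameter: δ = d / √(1/n₁ + 1/n₂) = 0.21 / √(1/138 + 1/55) = 1.3169
One-sided α = 0.05 → critical value z_{0.05} = 1.645.
Power = Φ(δ − 1.645) = Φ(-0.328) = 0.3715.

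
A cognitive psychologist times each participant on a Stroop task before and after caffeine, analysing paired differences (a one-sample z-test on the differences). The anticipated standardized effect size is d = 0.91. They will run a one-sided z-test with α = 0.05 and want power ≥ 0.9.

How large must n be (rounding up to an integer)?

For power 0.9 need Φ(δ − z_{0.05}) = 0.9, so δ = z_{0.05} + z_{0.10} = 1.645 + 1.282 = 2.926.
δ = d·√n ⇒ n = (δ/d)² = (2.926 / 0.91)² = 10.34.
Round up to the next whole unit.

n = 11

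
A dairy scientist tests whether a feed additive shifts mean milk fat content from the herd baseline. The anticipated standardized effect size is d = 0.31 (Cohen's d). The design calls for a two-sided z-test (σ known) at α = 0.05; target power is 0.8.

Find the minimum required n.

For power 0.8 need Φ(δ − z_{0.025}) = 0.8, so δ = z_{0.025} + z_{0.20} = 1.960 + 0.842 = 2.802.
(For δ > 0 the lower-tail rejection region contributes negligibly to power, so the one-term inversion is standard.)
δ = d·√n ⇒ n = (δ/d)² = (2.802 / 0.31)² = 81.67.
Rounding up, n = 82.

n = 82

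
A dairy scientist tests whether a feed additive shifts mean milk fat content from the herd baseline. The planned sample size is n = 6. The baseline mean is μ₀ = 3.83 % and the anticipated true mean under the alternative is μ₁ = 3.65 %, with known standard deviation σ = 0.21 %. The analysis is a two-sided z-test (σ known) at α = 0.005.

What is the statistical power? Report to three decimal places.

Standardized effect: d = |μ₁ − μ₀| / σ = |3.65 − 3.83| / 0.21 = 0.8571
Noncentrality parameter: δ = d·√n = 0.8571 × √6 = 2.0996
Two-sided α = 0.005 → critical value z_{0.0025} = 2.807.
Power = Φ(δ − 2.807) + Φ(−δ − 2.807) = Φ(-0.707) + Φ(-4.907) = 0.2396 + 0.0000 = 0.2396.

Power ≈ 0.240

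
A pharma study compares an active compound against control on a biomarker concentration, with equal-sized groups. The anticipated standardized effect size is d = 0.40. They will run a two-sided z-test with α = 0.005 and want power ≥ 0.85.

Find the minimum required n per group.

For power 0.85 need Φ(δ − z_{0.0025}) = 0.85, so δ = z_{0.0025} + z_{0.15} = 2.807 + 1.036 = 3.843.
(For δ > 0 the lower-tail rejection region contributes negligibly to power, so the one-term inversion is standard.)
δ = d·√(n/2) ⇒ n = 2(δ/d)² = 2 × (3.843 / 0.40)² = 184.65.
Rounding up, n = 185 per group.

n = 185 per group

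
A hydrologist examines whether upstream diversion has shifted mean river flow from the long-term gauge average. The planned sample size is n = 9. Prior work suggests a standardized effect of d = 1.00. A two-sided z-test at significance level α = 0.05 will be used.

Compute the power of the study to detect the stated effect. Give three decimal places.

Power ≈ 0.851

Noncentrality parameter: δ = d·√n = 1.00 × √9 = 3.0000
Critical value for a two-sided test at α = 0.05: z_{α/2} = 1.960.
Power = Φ(δ − 1.960) + Φ(−δ − 1.960) = Φ(1.040) + Φ(-4.960) = 0.8508 + 0.0000 = 0.8508.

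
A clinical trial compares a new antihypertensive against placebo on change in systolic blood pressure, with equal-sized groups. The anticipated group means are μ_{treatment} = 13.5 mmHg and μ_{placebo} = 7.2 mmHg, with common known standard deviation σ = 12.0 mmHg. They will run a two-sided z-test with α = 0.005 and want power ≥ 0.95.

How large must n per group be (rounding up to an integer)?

n = 144 per group

Standardized effect: d = |μ_{treatment} − μ_{placebo}| / σ = |13.5 − 7.2| / 12.0 = 0.5250
Set Φ(δ − 2.807) = 0.95; then δ − 2.807 = Φ⁻¹(0.95) = 1.645, giving δ = 4.452.
(The Φ(−δ − z_{α/2}) term is vanishingly small for δ > 0 and is dropped in the standard sample-size formula.)
δ = d·√(n/2) ⇒ n = 2(δ/d)² = 2 × (4.452 / 0.5250)² = 143.81.
Rounding up, n = 144 per group.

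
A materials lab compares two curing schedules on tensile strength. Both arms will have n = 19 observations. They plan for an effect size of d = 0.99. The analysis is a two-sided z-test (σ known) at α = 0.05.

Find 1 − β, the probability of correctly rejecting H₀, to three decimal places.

Power ≈ 0.862

Noncentrality parameter: δ = d·√(n/2) = 0.99 × √(19/2) = 3.0514
Two-sided α = 0.05 → critical value z_{0.025} = 1.960.
Power = Φ(δ − 1.960) + Φ(−δ − 1.960) = Φ(1.091) + Φ(-5.011) = 0.8625 + 0.0000 = 0.8625.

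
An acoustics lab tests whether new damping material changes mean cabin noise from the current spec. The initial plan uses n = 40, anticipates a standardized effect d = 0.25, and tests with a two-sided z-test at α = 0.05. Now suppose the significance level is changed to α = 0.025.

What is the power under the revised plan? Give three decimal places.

δ = d·√n = 0.25 × √40 = 1.5811 (unchanged). New critical value: z_{0.0125} = 2.241.
Revised power = Φ(δ − 2.241) + Φ(−δ − 2.241) = Φ(-0.660) + Φ(-3.823) = 0.2545 + 0.0001 = 0.2546.

Power ≈ 0.255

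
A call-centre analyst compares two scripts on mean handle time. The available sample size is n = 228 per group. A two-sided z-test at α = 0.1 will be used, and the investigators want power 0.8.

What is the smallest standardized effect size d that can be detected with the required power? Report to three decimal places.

Required noncentrality: δ = z_{0.05} + z_{0.20} = 1.645 + 0.842 = 2.486.
(Lower-tail contribution to power is negligible for δ > 0.)
δ = d·√(n/2) ⇒ d = δ/√(n/2) = 2.486/√(228/2) = 0.2329.

d ≈ 0.233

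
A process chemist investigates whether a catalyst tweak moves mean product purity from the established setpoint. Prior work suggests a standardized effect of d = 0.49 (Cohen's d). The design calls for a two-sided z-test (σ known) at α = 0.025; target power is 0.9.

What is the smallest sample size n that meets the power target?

Set Φ(δ − 2.241) = 0.9; then δ − 2.241 = Φ⁻¹(0.9) = 1.282, giving δ = 3.523.
(For δ > 0 the lower-tail rejection region contributes negligibly to power, so the one-term inversion is standard.)
δ = d·√n ⇒ n = (δ/d)² = (3.523 / 0.49)² = 51.69.
Rounding up, n = 52.

n = 52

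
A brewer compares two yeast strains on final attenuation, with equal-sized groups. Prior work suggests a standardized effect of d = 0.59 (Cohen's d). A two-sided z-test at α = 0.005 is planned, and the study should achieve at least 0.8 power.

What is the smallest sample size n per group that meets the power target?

n = 77 per group

For power 0.8 need Φ(δ − z_{0.0025}) = 0.8, so δ = z_{0.0025} + z_{0.20} = 2.807 + 0.842 = 3.649.
(The Φ(−δ − z_{α/2}) term is vanishingly small for δ > 0 and is dropped in the standard sample-size formula.)
δ = d·√(n/2) ⇒ n = 2(δ/d)² = 2 × (3.649 / 0.59)² = 76.49.
Rounding up, n = 77 per group.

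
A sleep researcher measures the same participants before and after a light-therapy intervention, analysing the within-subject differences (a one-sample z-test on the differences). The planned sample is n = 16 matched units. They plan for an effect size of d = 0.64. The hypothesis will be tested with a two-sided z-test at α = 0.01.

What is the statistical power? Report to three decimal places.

Noncentrality parameter: δ = d·√n = 0.64 × √16 = 2.5600
Critical value for a two-sided test at α = 0.01: z_{α/2} = 2.576.
Power = Φ(δ − 2.576) + Φ(−δ − 2.576) = Φ(-0.016) + Φ(-5.136) = 0.4937 + 0.0000 = 0.4937.

Power ≈ 0.494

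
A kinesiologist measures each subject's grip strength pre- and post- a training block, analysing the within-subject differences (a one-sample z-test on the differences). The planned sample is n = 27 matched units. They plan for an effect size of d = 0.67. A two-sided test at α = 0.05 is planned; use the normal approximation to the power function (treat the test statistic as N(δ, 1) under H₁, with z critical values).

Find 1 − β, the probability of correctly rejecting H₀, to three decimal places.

Noncentrality parameter: δ = d·√n = 0.67 × √27 = 3.4814
Critical value for a two-sided test at α = 0.05: z_{α/2} = 1.960.
Power = Φ(δ − 1.960) + Φ(−δ − 1.960) = Φ(1.521) + Φ(-5.441) = 0.9359 + 0.0000 = 0.9359.

Power ≈ 0.936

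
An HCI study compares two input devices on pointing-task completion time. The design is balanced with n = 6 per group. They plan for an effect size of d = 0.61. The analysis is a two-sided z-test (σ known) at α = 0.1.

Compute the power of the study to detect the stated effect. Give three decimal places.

Power ≈ 0.282

Noncentrality parameter: λ = d·√(n/2) = 0.61 × √(6/2) = 1.0566
Critical value for a two-sided test at α = 0.1: z_{α/2} = 1.645.
Power = Φ(λ − 1.645) + Φ(−λ − 1.645) = Φ(-0.588) + Φ(-2.701) = 0.2782 + 0.0035 = 0.2816.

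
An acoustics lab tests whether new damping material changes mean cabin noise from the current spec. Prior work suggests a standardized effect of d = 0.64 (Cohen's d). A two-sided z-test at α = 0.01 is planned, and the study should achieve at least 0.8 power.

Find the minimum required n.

For power 0.8 need Φ(δ − z_{0.005}) = 0.8, so δ = z_{0.005} + z_{0.20} = 2.576 + 0.842 = 3.417.
(Ignoring the negligible lower-tail rejection probability gives the usual closed-form inversion.)
δ = d·√n ⇒ n = (δ/d)² = (3.417 / 0.64)² = 28.51.
Rounding up, n = 29.

n = 29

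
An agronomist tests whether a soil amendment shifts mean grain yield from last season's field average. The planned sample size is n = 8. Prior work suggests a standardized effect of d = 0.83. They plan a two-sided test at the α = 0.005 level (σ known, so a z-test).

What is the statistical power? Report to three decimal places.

Noncentrality parameter: δ = d·√n = 0.83 × √8 = 2.3476
Two-sided α = 0.005 → critical value z_{0.0025} = 2.807.
Power = Φ(δ − 2.807) + Φ(−δ − 2.807) = Φ(-0.459) + Φ(-5.155) = 0.3230 + 0.0000 = 0.3230.

Power ≈ 0.323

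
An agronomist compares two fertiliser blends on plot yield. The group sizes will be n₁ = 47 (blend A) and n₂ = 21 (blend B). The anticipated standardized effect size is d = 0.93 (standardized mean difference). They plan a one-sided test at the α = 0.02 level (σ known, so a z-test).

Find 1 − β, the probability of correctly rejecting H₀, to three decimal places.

Power ≈ 0.932

Noncentrality parameter: δ = d / √(1/n₁ + 1/n₂) = 0.93 / √(1/47 + 1/21) = 3.5431
Critical value for a one-sided test at α = 0.02: z_α = 2.054.
Power = Φ(δ − 2.054) = Φ(1.489) = 0.9318.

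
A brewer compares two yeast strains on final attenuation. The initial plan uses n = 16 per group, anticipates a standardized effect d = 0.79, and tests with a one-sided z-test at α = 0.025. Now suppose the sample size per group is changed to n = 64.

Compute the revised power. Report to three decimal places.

Power ≈ 0.994

With n = 64 per group: δ = d·√(n/2) = 0.79 × √(64/2) = 4.4689. Critical value z_{0.025} = 1.960.
Revised power = P(Z > 1.960 − δ) = Φ(2.509) = 0.9939.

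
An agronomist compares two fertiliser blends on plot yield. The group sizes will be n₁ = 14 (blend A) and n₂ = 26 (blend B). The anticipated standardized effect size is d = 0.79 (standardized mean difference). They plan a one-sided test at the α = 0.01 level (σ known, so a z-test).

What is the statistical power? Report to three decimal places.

Power ≈ 0.523

Noncentrality parameter: λ = d / √(1/n₁ + 1/n₂) = 0.79 / √(1/14 + 1/26) = 2.3831
Critical value for a one-sided test at α = 0.01: z_α = 2.326.
Power = Φ(λ − 2.326) = Φ(0.057) = 0.5226.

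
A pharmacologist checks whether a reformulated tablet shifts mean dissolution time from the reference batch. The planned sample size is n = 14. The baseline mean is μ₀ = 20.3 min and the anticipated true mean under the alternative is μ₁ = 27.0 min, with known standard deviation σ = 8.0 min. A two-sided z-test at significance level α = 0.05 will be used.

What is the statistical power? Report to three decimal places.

Power ≈ 0.880

Standardized effect: d = |μ₁ − μ₀| / σ = |27.0 − 20.3| / 8.0 = 0.8375
Noncentrality parameter: δ = d·√n = 0.8375 × √14 = 3.1336
Critical value for a two-sided test at α = 0.05: z_{α/2} = 1.960.
Power = Φ(δ − 1.960) + Φ(−δ − 1.960) = Φ(1.174) + Φ(-5.094) = 0.8797 + 0.0000 = 0.8797.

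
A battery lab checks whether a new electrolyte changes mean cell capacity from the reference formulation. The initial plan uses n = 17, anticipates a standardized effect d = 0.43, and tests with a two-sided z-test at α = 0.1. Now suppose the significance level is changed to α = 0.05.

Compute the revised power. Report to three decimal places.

δ = d·√n = 0.43 × √17 = 1.7729 (unchanged). New critical value: z_{0.025} = 1.960.
Revised power = Φ(δ − 1.960) + Φ(−δ − 1.960) = Φ(-0.187) + Φ(-3.733) = 0.4258 + 0.0001 = 0.4259.

Power ≈ 0.426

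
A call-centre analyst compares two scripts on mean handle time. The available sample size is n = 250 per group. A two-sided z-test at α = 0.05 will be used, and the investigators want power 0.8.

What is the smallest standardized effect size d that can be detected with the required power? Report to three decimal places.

Required noncentrality: δ = z_{0.025} + z_{0.20} = 1.960 + 0.842 = 2.802.
(Lower-tail contribution to power is negligible for δ > 0.)
δ = d·√(n/2) ⇒ d = δ/√(n/2) = 2.802/√(250/2) = 0.2506.

d ≈ 0.251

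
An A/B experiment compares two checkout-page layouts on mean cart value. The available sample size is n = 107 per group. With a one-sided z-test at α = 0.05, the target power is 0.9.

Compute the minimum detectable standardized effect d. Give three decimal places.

d ≈ 0.400

Need Φ(δ − 1.645) = 0.9, so δ = 1.645 + 1.282 = 2.926.
δ = d·√(n/2) ⇒ d = δ/√(n/2) = 2.926/√(107/2) = 0.4001.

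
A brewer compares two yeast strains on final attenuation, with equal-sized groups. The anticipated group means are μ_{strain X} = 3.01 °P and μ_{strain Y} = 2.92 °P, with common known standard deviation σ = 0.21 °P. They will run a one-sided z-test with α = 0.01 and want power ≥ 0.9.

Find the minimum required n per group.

n = 142 per group

Standardized effect: d = |μ_{strain X} − μ_{strain Y}| / σ = |3.01 − 2.92| / 0.21 = 0.4286
For power 0.9 need Φ(δ − z_{0.01}) = 0.9, so δ = z_{0.01} + z_{0.10} = 2.326 + 1.282 = 3.608.
δ = d·√(n/2) ⇒ n = 2(δ/d)² = 2 × (3.608 / 0.4286)² = 141.74.
Rounding up, n = 142 per group.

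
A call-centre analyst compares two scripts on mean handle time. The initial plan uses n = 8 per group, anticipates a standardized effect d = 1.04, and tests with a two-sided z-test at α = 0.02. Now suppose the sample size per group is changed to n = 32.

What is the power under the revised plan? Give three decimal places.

Power ≈ 0.967

With n = 32 per group: δ = d·√(n/2) = 1.04 × √(32/2) = 4.1600. Critical value z_{0.01} = 2.326.
Revised power = Φ(δ − 2.326) + Φ(−δ − 2.326) = Φ(1.834) + Φ(-6.486) = 0.9666 + 0.0000 = 0.9666.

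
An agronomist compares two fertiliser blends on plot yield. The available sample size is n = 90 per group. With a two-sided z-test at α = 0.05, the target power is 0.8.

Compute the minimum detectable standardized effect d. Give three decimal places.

d ≈ 0.418

Required noncentrality: δ = z_{0.025} + z_{0.20} = 1.960 + 0.842 = 2.802.
(The second rejection-region term Φ(−δ − z_{α/2}) is negligible and dropped.)
δ = d·√(n/2) ⇒ d = δ/√(n/2) = 2.802/√(90/2) = 0.4176.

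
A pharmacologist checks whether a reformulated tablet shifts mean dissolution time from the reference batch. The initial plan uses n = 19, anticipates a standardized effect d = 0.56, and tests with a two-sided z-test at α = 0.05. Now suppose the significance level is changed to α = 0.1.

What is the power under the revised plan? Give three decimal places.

Power ≈ 0.787

δ = d·√n = 0.56 × √19 = 2.4410 (unchanged). New critical value: z_{0.05} = 1.645.
Revised power = Φ(δ − 1.645) + Φ(−δ − 1.645) = Φ(0.796) + Φ(-4.086) = 0.7870 + 0.0000 = 0.7870.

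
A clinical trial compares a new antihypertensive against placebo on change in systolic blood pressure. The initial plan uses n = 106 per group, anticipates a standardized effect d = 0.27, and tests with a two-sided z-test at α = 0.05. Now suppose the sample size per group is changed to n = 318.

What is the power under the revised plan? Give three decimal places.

With n = 318 per group: δ = d·√(n/2) = 0.27 × √(318/2) = 3.4046. Critical value z_{0.025} = 1.960.
Revised power = Φ(δ − 1.960) + Φ(−δ − 1.960) = Φ(1.445) + Φ(-5.365) = 0.9257 + 0.0000 = 0.9257.

Power ≈ 0.926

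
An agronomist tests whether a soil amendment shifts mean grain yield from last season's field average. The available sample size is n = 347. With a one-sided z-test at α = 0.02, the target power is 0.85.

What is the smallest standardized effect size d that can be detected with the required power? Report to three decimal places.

Required noncentrality: δ = z_{0.02} + z_{0.15} = 2.054 + 1.036 = 3.090.
δ = d·√n ⇒ d = δ/√n = 3.090/√347 = 0.1659.

d ≈ 0.166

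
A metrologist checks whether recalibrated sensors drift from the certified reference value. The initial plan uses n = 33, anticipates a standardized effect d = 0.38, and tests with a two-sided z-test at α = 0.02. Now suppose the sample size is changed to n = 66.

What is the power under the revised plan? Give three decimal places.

With n = 66: δ = d·√n = 0.38 × √66 = 3.0871. Critical value z_{0.01} = 2.326.
Revised power = Φ(δ − 2.326) + Φ(−δ − 2.326) = Φ(0.761) + Φ(-5.413) = 0.7766 + 0.0000 = 0.7766.

Power ≈ 0.777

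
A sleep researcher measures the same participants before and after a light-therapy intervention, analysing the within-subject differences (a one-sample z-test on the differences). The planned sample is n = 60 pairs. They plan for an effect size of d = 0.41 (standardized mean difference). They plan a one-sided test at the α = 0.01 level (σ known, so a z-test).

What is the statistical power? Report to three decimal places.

Noncentrality parameter: δ = d·√n = 0.41 × √60 = 3.1758
One-sided α = 0.01 → critical value z_{0.01} = 2.326.
Power = Φ(δ − 2.326) = Φ(0.849) = 0.8022.

Power ≈ 0.802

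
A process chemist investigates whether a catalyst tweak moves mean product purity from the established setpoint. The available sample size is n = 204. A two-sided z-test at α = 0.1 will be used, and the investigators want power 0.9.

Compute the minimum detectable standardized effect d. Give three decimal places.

Need Φ(δ − 1.645) = 0.9, so δ = 1.645 + 1.282 = 2.926.
(Lower-tail contribution to power is negligible for δ > 0.)
δ = d·√n ⇒ d = δ/√n = 2.926/√204 = 0.2049.

d ≈ 0.205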